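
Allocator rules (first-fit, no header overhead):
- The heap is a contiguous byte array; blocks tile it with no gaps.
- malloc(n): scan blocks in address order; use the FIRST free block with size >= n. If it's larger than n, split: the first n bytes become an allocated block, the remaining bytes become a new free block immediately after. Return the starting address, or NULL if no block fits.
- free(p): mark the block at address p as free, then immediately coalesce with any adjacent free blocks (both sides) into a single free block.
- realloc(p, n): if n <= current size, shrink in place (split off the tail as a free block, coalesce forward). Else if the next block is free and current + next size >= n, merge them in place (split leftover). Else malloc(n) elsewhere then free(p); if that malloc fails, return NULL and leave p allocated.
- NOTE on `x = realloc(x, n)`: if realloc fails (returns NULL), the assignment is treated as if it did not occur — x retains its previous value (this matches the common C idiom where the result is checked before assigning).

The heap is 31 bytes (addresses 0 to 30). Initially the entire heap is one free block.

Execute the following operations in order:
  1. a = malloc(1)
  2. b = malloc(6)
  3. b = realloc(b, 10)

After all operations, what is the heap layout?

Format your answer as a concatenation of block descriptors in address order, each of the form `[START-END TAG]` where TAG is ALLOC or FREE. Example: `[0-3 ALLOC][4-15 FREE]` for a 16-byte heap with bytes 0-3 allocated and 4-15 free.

Op 1: a = malloc(1) -> a = 0; heap: [0-0 ALLOC][1-30 FREE]
Op 2: b = malloc(6) -> b = 1; heap: [0-0 ALLOC][1-6 ALLOC][7-30 FREE]
Op 3: b = realloc(b, 10) -> b = 1; heap: [0-0 ALLOC][1-10 ALLOC][11-30 FREE]

Answer: [0-0 ALLOC][1-10 ALLOC][11-30 FREE]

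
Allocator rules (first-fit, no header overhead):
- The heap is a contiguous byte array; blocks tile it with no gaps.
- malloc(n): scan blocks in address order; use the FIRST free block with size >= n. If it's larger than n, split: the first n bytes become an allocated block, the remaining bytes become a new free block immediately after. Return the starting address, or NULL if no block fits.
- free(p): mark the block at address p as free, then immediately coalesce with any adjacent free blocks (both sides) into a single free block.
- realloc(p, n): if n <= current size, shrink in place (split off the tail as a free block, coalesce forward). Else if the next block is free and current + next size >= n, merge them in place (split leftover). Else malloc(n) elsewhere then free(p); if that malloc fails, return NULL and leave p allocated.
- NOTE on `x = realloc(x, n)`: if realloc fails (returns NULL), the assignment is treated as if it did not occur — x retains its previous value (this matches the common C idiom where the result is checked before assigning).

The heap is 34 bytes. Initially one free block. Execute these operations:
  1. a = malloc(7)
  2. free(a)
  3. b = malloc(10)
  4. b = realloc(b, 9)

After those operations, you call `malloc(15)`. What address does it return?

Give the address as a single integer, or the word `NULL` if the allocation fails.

Op 1: a = malloc(7) -> a = 0; heap: [0-6 ALLOC][7-33 FREE]
Op 2: free(a) -> (freed a); heap: [0-33 FREE]
Op 3: b = malloc(10) -> b = 0; heap: [0-9 ALLOC][10-33 FREE]
Op 4: b = realloc(b, 9) -> b = 0; heap: [0-8 ALLOC][9-33 FREE]
malloc(15): first-fit scan over [0-8 ALLOC][9-33 FREE] -> 9

Answer: 9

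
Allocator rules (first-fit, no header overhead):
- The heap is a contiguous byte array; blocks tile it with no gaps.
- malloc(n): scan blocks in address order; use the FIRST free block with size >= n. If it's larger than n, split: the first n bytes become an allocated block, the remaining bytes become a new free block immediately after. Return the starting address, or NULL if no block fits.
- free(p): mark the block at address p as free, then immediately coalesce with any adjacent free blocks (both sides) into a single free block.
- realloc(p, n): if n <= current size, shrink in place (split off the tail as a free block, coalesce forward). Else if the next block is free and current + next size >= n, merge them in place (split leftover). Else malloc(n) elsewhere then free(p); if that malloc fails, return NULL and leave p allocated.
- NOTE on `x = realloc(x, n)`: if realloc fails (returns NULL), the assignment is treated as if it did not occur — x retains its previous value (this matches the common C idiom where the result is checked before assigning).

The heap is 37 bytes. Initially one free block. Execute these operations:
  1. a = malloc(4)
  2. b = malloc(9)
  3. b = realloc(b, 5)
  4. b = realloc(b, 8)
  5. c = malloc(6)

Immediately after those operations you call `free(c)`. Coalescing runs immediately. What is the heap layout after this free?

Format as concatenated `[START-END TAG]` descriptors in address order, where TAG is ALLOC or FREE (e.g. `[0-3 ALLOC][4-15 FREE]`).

Op 1: a = malloc(4) -> a = 0; heap: [0-3 ALLOC][4-36 FREE]
Op 2: b = malloc(9) -> b = 4; heap: [0-3 ALLOC][4-12 ALLOC][13-36 FREE]
Op 3: b = realloc(b, 5) -> b = 4; heap: [0-3 ALLOC][4-8 ALLOC][9-36 FREE]
Op 4: b = realloc(b, 8) -> b = 4; heap: [0-3 ALLOC][4-11 ALLOC][12-36 FREE]
Op 5: c = malloc(6) -> c = 12; heap: [0-3 ALLOC][4-11 ALLOC][12-17 ALLOC][18-36 FREE]
free(c): c = 12 -> block [12-17 ALLOC]; mark free, coalesce with adjacent free neighbors -> [0-3 ALLOC][4-11 ALLOC][12-36 FREE]

Answer: [0-3 ALLOC][4-11 ALLOC][12-36 FREE]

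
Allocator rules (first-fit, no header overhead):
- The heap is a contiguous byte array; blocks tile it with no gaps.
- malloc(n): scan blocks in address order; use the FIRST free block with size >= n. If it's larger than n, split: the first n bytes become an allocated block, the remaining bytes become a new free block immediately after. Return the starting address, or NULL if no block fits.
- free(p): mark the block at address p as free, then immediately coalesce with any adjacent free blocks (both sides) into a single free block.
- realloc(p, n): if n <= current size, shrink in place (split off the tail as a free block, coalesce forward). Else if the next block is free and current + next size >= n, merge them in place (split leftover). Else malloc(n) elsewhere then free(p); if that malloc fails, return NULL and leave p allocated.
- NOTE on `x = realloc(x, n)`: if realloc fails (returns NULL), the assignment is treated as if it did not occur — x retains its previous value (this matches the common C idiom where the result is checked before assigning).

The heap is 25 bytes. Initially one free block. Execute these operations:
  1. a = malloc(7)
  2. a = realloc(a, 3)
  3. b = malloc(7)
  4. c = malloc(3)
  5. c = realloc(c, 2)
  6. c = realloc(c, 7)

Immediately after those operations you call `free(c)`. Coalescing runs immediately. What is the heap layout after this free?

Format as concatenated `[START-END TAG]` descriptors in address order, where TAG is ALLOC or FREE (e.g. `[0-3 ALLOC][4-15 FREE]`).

Op 1: a = malloc(7) -> a = 0; heap: [0-6 ALLOC][7-24 FREE]
Op 2: a = realloc(a, 3) -> a = 0; heap: [0-2 ALLOC][3-24 FREE]
Op 3: b = malloc(7) -> b = 3; heap: [0-2 ALLOC][3-9 ALLOC][10-24 FREE]
Op 4: c = malloc(3) -> c = 10; heap: [0-2 ALLOC][3-9 ALLOC][10-12 ALLOC][13-24 FREE]
Op 5: c = realloc(c, 2) -> c = 10; heap: [0-2 ALLOC][3-9 ALLOC][10-11 ALLOC][12-24 FREE]
Op 6: c = realloc(c, 7) -> c = 10; heap: [0-2 ALLOC][3-9 ALLOC][10-16 ALLOC][17-24 FREE]
free(c): c = 10 -> block [10-16 ALLOC]; mark free, coalesce with adjacent free neighbors -> [0-2 ALLOC][3-9 ALLOC][10-24 FREE]

Answer: [0-2 ALLOC][3-9 ALLOC][10-24 FREE]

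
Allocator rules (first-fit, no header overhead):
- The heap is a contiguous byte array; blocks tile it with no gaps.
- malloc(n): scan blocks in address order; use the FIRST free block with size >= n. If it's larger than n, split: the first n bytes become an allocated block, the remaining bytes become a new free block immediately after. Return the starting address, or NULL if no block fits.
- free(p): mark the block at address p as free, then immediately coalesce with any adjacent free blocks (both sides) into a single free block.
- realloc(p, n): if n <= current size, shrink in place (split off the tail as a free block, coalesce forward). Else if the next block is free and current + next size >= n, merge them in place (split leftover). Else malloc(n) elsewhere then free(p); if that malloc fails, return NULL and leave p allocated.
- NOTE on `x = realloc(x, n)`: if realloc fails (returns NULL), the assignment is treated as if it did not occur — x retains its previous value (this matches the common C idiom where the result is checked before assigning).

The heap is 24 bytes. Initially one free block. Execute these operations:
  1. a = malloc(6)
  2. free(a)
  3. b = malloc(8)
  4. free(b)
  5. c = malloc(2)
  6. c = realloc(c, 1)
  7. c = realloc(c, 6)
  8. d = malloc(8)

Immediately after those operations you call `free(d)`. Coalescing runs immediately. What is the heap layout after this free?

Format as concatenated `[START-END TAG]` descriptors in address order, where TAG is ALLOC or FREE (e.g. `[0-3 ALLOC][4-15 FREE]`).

Op 1: a = malloc(6) -> a = 0; heap: [0-5 ALLOC][6-23 FREE]
Op 2: free(a) -> (freed a); heap: [0-23 FREE]
Op 3: b = malloc(8) -> b = 0; heap: [0-7 ALLOC][8-23 FREE]
Op 4: free(b) -> (freed b); heap: [0-23 FREE]
Op 5: c = malloc(2) -> c = 0; heap: [0-1 ALLOC][2-23 FREE]
Op 6: c = realloc(c, 1) -> c = 0; heap: [0-0 ALLOC][1-23 FREE]
Op 7: c = realloc(c, 6) -> c = 0; heap: [0-5 ALLOC][6-23 FREE]
Op 8: d = malloc(8) -> d = 6; heap: [0-5 ALLOC][6-13 ALLOC][14-23 FREE]
free(d): d = 6 -> block [6-13 ALLOC]; mark free, coalesce with adjacent free neighbors -> [0-5 ALLOC][6-23 FREE]

Answer: [0-5 ALLOC][6-23 FREE]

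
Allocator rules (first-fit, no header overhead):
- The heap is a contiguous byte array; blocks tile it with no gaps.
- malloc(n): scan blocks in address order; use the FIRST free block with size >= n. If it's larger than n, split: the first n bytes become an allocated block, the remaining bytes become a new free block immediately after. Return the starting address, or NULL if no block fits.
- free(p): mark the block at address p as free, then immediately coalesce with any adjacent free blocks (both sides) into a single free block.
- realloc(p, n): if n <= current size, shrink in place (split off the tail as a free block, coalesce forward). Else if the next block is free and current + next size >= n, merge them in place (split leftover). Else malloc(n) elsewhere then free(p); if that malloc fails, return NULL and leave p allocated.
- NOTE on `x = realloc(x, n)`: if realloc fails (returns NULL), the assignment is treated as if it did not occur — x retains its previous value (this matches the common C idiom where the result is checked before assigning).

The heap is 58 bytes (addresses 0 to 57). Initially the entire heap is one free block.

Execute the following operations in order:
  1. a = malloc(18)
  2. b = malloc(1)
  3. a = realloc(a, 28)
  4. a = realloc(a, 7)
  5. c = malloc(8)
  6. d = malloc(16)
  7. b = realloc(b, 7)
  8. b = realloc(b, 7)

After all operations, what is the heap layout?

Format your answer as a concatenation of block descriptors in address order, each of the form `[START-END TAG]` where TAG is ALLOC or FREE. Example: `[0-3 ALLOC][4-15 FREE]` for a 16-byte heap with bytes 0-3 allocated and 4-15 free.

Answer: [0-7 ALLOC][8-14 ALLOC][15-18 FREE][19-25 ALLOC][26-41 ALLOC][42-57 FREE]

Derivation:
Op 1: a = malloc(18) -> a = 0; heap: [0-17 ALLOC][18-57 FREE]
Op 2: b = malloc(1) -> b = 18; heap: [0-17 ALLOC][18-18 ALLOC][19-57 FREE]
Op 3: a = realloc(a, 28) -> a = 19; heap: [0-17 FREE][18-18 ALLOC][19-46 ALLOC][47-57 FREE]
Op 4: a = realloc(a, 7) -> a = 19; heap: [0-17 FREE][18-18 ALLOC][19-25 ALLOC][26-57 FREE]
Op 5: c = malloc(8) -> c = 0; heap: [0-7 ALLOC][8-17 FREE][18-18 ALLOC][19-25 ALLOC][26-57 FREE]
Op 6: d = malloc(16) -> d = 26; heap: [0-7 ALLOC][8-17 FREE][18-18 ALLOC][19-25 ALLOC][26-41 ALLOC][42-57 FREE]
Op 7: b = realloc(b, 7) -> b = 8; heap: [0-7 ALLOC][8-14 ALLOC][15-18 FREE][19-25 ALLOC][26-41 ALLOC][42-57 FREE]
Op 8: b = realloc(b, 7) -> b = 8; heap: [0-7 ALLOC][8-14 ALLOC][15-18 FREE][19-25 ALLOC][26-41 ALLOC][42-57 FREE]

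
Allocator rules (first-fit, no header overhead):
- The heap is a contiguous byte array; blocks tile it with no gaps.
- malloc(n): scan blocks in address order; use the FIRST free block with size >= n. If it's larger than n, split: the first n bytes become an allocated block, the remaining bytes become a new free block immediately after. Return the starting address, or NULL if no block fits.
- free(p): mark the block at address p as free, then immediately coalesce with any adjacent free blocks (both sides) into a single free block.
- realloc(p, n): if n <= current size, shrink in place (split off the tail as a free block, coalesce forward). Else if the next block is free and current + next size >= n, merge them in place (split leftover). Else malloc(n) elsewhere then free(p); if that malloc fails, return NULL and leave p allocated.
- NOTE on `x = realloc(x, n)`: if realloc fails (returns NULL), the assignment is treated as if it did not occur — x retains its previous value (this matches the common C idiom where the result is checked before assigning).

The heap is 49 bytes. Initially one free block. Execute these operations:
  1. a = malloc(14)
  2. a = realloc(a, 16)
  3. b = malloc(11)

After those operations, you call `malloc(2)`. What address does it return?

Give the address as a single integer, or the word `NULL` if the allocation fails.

Answer: 27

Derivation:
Op 1: a = malloc(14) -> a = 0; heap: [0-13 ALLOC][14-48 FREE]
Op 2: a = realloc(a, 16) -> a = 0; heap: [0-15 ALLOC][16-48 FREE]
Op 3: b = malloc(11) -> b = 16; heap: [0-15 ALLOC][16-26 ALLOC][27-48 FREE]
malloc(2): first-fit scan over [0-15 ALLOC][16-26 ALLOC][27-48 FREE] -> 27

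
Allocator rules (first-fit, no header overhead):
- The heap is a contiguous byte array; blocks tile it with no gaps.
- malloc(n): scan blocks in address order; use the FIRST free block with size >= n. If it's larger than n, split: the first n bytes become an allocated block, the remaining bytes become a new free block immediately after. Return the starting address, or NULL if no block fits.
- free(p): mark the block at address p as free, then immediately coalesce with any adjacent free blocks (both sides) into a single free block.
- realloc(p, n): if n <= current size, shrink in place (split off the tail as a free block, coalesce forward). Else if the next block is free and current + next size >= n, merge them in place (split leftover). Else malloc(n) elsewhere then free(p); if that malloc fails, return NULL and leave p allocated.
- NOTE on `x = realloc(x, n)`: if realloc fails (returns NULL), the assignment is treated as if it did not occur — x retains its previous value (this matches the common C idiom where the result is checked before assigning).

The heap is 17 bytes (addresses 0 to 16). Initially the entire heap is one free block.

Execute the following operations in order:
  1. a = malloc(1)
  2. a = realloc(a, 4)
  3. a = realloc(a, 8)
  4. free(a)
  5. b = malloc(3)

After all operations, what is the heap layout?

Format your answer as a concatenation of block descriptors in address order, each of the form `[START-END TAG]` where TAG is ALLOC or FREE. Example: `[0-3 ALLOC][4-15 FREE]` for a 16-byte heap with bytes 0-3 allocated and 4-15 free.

Op 1: a = malloc(1) -> a = 0; heap: [0-0 ALLOC][1-16 FREE]
Op 2: a = realloc(a, 4) -> a = 0; heap: [0-3 ALLOC][4-16 FREE]
Op 3: a = realloc(a, 8) -> a = 0; heap: [0-7 ALLOC][8-16 FREE]
Op 4: free(a) -> (freed a); heap: [0-16 FREE]
Op 5: b = malloc(3) -> b = 0; heap: [0-2 ALLOC][3-16 FREE]

Answer: [0-2 ALLOC][3-16 FREE]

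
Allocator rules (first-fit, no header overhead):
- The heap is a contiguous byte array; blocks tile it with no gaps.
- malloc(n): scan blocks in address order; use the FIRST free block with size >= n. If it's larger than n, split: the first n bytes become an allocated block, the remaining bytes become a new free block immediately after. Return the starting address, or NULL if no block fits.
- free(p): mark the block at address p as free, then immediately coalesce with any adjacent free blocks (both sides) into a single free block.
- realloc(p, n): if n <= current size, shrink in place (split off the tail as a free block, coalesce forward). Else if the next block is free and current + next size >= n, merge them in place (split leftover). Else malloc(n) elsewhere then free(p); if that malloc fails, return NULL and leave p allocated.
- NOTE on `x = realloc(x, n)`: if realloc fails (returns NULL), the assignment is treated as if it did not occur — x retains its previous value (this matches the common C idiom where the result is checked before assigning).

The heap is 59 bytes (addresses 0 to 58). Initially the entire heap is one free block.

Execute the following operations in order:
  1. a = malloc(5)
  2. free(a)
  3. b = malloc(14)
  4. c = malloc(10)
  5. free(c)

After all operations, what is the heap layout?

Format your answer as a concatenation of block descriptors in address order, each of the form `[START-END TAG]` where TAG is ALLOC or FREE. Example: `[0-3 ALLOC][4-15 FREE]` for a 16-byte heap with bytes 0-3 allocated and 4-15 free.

Answer: [0-13 ALLOC][14-58 FREE]

Derivation:
Op 1: a = malloc(5) -> a = 0; heap: [0-4 ALLOC][5-58 FREE]
Op 2: free(a) -> (freed a); heap: [0-58 FREE]
Op 3: b = malloc(14) -> b = 0; heap: [0-13 ALLOC][14-58 FREE]
Op 4: c = malloc(10) -> c = 14; heap: [0-13 ALLOC][14-23 ALLOC][24-58 FREE]
Op 5: free(c) -> (freed c); heap: [0-13 ALLOC][14-58 FREE]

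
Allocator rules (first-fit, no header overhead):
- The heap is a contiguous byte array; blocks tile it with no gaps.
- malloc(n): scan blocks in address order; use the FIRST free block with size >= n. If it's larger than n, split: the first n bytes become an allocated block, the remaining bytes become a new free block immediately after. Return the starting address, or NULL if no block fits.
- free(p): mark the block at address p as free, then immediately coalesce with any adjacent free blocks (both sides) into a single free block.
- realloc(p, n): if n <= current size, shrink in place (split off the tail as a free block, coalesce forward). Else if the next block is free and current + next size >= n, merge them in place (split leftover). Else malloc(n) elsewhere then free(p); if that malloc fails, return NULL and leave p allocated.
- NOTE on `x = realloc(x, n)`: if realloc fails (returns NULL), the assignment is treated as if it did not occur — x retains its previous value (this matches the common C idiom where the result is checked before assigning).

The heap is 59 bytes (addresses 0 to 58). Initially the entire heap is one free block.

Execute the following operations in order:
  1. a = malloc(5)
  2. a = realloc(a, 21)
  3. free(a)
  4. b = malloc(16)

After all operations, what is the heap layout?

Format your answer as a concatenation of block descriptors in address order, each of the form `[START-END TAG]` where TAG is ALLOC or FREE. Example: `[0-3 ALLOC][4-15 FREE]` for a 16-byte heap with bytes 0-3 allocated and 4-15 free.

Answer: [0-15 ALLOC][16-58 FREE]

Derivation:
Op 1: a = malloc(5) -> a = 0; heap: [0-4 ALLOC][5-58 FREE]
Op 2: a = realloc(a, 21) -> a = 0; heap: [0-20 ALLOC][21-58 FREE]
Op 3: free(a) -> (freed a); heap: [0-58 FREE]
Op 4: b = malloc(16) -> b = 0; heap: [0-15 ALLOC][16-58 FREE]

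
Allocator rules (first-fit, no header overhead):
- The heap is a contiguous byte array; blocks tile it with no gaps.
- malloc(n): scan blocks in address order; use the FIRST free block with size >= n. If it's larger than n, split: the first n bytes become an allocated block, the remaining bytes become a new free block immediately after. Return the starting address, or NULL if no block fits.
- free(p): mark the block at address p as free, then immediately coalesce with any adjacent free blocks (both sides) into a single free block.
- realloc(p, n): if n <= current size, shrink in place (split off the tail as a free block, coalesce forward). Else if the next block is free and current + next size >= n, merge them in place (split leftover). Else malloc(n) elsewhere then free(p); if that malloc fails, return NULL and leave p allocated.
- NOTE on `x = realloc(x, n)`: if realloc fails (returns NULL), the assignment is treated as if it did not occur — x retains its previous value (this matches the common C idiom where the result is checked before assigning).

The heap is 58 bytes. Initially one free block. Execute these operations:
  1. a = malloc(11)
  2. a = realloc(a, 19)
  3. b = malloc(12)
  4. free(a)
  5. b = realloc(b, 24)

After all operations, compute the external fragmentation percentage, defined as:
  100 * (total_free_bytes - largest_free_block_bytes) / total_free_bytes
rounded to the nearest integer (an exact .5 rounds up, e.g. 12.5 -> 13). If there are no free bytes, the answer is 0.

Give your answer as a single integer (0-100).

Op 1: a = malloc(11) -> a = 0; heap: [0-10 ALLOC][11-57 FREE]
Op 2: a = realloc(a, 19) -> a = 0; heap: [0-18 ALLOC][19-57 FREE]
Op 3: b = malloc(12) -> b = 19; heap: [0-18 ALLOC][19-30 ALLOC][31-57 FREE]
Op 4: free(a) -> (freed a); heap: [0-18 FREE][19-30 ALLOC][31-57 FREE]
Op 5: b = realloc(b, 24) -> b = 19; heap: [0-18 FREE][19-42 ALLOC][43-57 FREE]
Free blocks: [19 15] total_free=34 largest=19 -> 100*(34-19)/34 = 1500/34 ≈ 44.118 -> rounds to 44

Answer: 44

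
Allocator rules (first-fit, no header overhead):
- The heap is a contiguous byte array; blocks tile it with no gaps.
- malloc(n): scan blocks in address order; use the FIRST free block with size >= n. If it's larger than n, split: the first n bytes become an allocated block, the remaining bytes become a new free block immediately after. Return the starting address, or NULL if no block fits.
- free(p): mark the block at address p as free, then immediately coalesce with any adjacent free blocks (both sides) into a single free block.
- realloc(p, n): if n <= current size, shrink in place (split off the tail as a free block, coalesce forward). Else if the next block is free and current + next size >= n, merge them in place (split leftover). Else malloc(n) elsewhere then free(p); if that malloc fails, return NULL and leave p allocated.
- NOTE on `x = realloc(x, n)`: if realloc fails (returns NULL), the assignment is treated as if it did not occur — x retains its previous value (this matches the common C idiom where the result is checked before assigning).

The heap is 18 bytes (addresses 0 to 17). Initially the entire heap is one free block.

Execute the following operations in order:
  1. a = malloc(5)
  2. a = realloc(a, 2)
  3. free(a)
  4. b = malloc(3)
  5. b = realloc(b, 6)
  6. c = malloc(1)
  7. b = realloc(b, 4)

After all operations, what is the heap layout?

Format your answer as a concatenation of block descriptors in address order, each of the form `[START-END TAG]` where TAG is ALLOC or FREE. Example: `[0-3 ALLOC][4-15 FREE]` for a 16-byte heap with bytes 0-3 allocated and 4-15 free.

Op 1: a = malloc(5) -> a = 0; heap: [0-4 ALLOC][5-17 FREE]
Op 2: a = realloc(a, 2) -> a = 0; heap: [0-1 ALLOC][2-17 FREE]
Op 3: free(a) -> (freed a); heap: [0-17 FREE]
Op 4: b = malloc(3) -> b = 0; heap: [0-2 ALLOC][3-17 FREE]
Op 5: b = realloc(b, 6) -> b = 0; heap: [0-5 ALLOC][6-17 FREE]
Op 6: c = malloc(1) -> c = 6; heap: [0-5 ALLOC][6-6 ALLOC][7-17 FREE]
Op 7: b = realloc(b, 4) -> b = 0; heap: [0-3 ALLOC][4-5 FREE][6-6 ALLOC][7-17 FREE]

Answer: [0-3 ALLOC][4-5 FREE][6-6 ALLOC][7-17 FREE]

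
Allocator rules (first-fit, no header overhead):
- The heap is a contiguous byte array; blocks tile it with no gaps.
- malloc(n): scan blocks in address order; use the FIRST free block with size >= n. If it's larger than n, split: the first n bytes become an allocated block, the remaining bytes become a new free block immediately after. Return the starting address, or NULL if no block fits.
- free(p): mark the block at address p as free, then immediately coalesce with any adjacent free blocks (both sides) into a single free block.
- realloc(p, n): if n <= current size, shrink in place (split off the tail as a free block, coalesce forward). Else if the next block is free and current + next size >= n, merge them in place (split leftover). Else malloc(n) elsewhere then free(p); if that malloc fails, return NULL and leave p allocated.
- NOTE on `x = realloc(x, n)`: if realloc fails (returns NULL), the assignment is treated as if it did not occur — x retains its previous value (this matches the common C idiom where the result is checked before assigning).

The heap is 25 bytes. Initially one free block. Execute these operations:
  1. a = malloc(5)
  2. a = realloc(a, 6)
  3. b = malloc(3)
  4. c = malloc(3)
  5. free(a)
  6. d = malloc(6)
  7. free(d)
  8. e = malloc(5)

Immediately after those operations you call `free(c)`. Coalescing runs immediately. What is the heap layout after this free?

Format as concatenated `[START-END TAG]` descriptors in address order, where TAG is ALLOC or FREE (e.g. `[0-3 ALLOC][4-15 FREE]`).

Answer: [0-4 ALLOC][5-5 FREE][6-8 ALLOC][9-24 FREE]

Derivation:
Op 1: a = malloc(5) -> a = 0; heap: [0-4 ALLOC][5-24 FREE]
Op 2: a = realloc(a, 6) -> a = 0; heap: [0-5 ALLOC][6-24 FREE]
Op 3: b = malloc(3) -> b = 6; heap: [0-5 ALLOC][6-8 ALLOC][9-24 FREE]
Op 4: c = malloc(3) -> c = 9; heap: [0-5 ALLOC][6-8 ALLOC][9-11 ALLOC][12-24 FREE]
Op 5: free(a) -> (freed a); heap: [0-5 FREE][6-8 ALLOC][9-11 ALLOC][12-24 FREE]
Op 6: d = malloc(6) -> d = 0; heap: [0-5 ALLOC][6-8 ALLOC][9-11 ALLOC][12-24 FREE]
Op 7: free(d) -> (freed d); heap: [0-5 FREE][6-8 ALLOC][9-11 ALLOC][12-24 FREE]
Op 8: e = malloc(5) -> e = 0; heap: [0-4 ALLOC][5-5 FREE][6-8 ALLOC][9-11 ALLOC][12-24 FREE]
free(c): c = 9 -> block [9-11 ALLOC]; mark free, coalesce with adjacent free neighbors -> [0-4 ALLOC][5-5 FREE][6-8 ALLOC][9-24 FREE]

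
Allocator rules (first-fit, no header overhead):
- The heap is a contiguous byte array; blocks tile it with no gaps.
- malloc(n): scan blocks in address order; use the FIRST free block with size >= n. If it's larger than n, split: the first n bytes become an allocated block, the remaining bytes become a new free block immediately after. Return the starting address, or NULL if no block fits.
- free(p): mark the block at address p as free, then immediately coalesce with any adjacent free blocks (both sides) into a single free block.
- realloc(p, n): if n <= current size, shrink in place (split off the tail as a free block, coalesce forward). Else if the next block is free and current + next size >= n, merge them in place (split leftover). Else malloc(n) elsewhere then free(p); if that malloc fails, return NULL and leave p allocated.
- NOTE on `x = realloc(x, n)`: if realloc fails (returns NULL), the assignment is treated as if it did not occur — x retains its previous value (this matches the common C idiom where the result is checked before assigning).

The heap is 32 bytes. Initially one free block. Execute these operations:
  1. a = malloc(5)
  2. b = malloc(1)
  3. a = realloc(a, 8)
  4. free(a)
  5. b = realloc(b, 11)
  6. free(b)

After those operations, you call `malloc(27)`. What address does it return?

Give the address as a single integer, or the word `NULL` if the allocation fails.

Answer: 0

Derivation:
Op 1: a = malloc(5) -> a = 0; heap: [0-4 ALLOC][5-31 FREE]
Op 2: b = malloc(1) -> b = 5; heap: [0-4 ALLOC][5-5 ALLOC][6-31 FREE]
Op 3: a = realloc(a, 8) -> a = 6; heap: [0-4 FREE][5-5 ALLOC][6-13 ALLOC][14-31 FREE]
Op 4: free(a) -> (freed a); heap: [0-4 FREE][5-5 ALLOC][6-31 FREE]
Op 5: b = realloc(b, 11) -> b = 5; heap: [0-4 FREE][5-15 ALLOC][16-31 FREE]
Op 6: free(b) -> (freed b); heap: [0-31 FREE]
malloc(27): first-fit scan over [0-31 FREE] -> 0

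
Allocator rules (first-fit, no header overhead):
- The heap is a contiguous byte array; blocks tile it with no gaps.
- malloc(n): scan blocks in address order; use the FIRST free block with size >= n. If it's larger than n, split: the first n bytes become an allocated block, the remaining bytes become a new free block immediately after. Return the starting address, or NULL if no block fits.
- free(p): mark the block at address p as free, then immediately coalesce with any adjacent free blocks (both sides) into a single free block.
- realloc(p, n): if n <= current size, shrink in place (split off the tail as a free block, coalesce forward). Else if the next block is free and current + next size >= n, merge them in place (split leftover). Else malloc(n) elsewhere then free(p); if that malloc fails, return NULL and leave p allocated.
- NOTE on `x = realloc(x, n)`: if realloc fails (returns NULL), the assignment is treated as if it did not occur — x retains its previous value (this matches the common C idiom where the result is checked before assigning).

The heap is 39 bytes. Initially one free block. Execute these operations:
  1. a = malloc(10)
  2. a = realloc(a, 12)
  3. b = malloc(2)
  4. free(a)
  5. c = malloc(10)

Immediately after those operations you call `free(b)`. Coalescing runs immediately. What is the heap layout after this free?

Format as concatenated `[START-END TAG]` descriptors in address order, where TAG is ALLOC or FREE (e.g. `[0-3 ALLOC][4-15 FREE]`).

Answer: [0-9 ALLOC][10-38 FREE]

Derivation:
Op 1: a = malloc(10) -> a = 0; heap: [0-9 ALLOC][10-38 FREE]
Op 2: a = realloc(a, 12) -> a = 0; heap: [0-11 ALLOC][12-38 FREE]
Op 3: b = malloc(2) -> b = 12; heap: [0-11 ALLOC][12-13 ALLOC][14-38 FREE]
Op 4: free(a) -> (freed a); heap: [0-11 FREE][12-13 ALLOC][14-38 FREE]
Op 5: c = malloc(10) -> c = 0; heap: [0-9 ALLOC][10-11 FREE][12-13 ALLOC][14-38 FREE]
free(b): b = 12 -> block [12-13 ALLOC]; mark free, coalesce with adjacent free neighbors -> [0-9 ALLOC][10-38 FREE]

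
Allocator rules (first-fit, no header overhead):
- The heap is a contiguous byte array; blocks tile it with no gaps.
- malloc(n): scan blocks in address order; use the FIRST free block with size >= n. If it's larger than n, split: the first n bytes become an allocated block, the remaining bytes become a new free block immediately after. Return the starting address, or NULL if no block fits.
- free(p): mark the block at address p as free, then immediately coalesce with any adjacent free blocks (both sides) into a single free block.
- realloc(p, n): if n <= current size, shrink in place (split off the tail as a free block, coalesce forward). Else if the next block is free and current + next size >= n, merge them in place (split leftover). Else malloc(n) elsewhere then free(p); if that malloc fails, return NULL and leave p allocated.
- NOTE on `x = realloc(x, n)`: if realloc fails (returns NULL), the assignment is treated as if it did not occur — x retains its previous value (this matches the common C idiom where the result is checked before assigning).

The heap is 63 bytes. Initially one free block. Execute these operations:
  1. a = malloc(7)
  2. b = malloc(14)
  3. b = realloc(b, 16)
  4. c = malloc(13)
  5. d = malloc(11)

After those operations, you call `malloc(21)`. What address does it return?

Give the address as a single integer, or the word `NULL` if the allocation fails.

Op 1: a = malloc(7) -> a = 0; heap: [0-6 ALLOC][7-62 FREE]
Op 2: b = malloc(14) -> b = 7; heap: [0-6 ALLOC][7-20 ALLOC][21-62 FREE]
Op 3: b = realloc(b, 16) -> b = 7; heap: [0-6 ALLOC][7-22 ALLOC][23-62 FREE]
Op 4: c = malloc(13) -> c = 23; heap: [0-6 ALLOC][7-22 ALLOC][23-35 ALLOC][36-62 FREE]
Op 5: d = malloc(11) -> d = 36; heap: [0-6 ALLOC][7-22 ALLOC][23-35 ALLOC][36-46 ALLOC][47-62 FREE]
malloc(21): first-fit scan over [0-6 ALLOC][7-22 ALLOC][23-35 ALLOC][36-46 ALLOC][47-62 FREE] -> NULL

Answer: NULL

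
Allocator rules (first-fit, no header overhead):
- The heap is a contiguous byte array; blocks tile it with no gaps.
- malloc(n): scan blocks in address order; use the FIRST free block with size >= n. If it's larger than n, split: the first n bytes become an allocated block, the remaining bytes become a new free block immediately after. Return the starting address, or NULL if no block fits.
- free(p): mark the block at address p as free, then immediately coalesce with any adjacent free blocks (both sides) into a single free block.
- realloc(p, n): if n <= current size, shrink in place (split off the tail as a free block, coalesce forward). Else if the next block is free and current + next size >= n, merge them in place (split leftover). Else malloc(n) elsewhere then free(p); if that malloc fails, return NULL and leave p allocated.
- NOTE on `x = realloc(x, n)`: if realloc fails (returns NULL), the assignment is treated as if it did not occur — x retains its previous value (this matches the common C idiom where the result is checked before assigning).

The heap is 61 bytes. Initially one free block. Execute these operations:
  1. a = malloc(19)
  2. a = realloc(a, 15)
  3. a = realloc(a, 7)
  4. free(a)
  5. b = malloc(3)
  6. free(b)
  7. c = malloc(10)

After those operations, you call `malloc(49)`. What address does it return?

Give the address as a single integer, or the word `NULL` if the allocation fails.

Op 1: a = malloc(19) -> a = 0; heap: [0-18 ALLOC][19-60 FREE]
Op 2: a = realloc(a, 15) -> a = 0; heap: [0-14 ALLOC][15-60 FREE]
Op 3: a = realloc(a, 7) -> a = 0; heap: [0-6 ALLOC][7-60 FREE]
Op 4: free(a) -> (freed a); heap: [0-60 FREE]
Op 5: b = malloc(3) -> b = 0; heap: [0-2 ALLOC][3-60 FREE]
Op 6: free(b) -> (freed b); heap: [0-60 FREE]
Op 7: c = malloc(10) -> c = 0; heap: [0-9 ALLOC][10-60 FREE]
malloc(49): first-fit scan over [0-9 ALLOC][10-60 FREE] -> 10

Answer: 10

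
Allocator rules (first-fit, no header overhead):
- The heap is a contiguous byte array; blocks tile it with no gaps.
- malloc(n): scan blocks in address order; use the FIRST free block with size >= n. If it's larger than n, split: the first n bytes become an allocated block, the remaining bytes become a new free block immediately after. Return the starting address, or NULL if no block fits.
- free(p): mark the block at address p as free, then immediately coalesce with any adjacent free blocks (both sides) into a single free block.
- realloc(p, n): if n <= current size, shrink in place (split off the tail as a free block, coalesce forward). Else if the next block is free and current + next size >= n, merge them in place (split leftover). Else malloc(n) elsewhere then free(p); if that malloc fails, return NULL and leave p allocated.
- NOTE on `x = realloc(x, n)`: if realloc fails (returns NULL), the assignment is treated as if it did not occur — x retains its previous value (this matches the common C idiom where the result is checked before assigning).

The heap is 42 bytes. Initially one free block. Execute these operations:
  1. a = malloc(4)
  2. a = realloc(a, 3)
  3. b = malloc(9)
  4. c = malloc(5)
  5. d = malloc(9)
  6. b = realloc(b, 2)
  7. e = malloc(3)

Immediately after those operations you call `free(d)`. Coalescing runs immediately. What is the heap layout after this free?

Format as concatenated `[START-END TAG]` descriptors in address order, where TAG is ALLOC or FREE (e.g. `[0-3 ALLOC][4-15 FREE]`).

Op 1: a = malloc(4) -> a = 0; heap: [0-3 ALLOC][4-41 FREE]
Op 2: a = realloc(a, 3) -> a = 0; heap: [0-2 ALLOC][3-41 FREE]
Op 3: b = malloc(9) -> b = 3; heap: [0-2 ALLOC][3-11 ALLOC][12-41 FREE]
Op 4: c = malloc(5) -> c = 12; heap: [0-2 ALLOC][3-11 ALLOC][12-16 ALLOC][17-41 FREE]
Op 5: d = malloc(9) -> d = 17; heap: [0-2 ALLOC][3-11 ALLOC][12-16 ALLOC][17-25 ALLOC][26-41 FREE]
Op 6: b = realloc(b, 2) -> b = 3; heap: [0-2 ALLOC][3-4 ALLOC][5-11 FREE][12-16 ALLOC][17-25 ALLOC][26-41 FREE]
Op 7: e = malloc(3) -> e = 5; heap: [0-2 ALLOC][3-4 ALLOC][5-7 ALLOC][8-11 FREE][12-16 ALLOC][17-25 ALLOC][26-41 FREE]
free(d): d = 17 -> block [17-25 ALLOC]; mark free, coalesce with adjacent free neighbors -> [0-2 ALLOC][3-4 ALLOC][5-7 ALLOC][8-11 FREE][12-16 ALLOC][17-41 FREE]

Answer: [0-2 ALLOC][3-4 ALLOC][5-7 ALLOC][8-11 FREE][12-16 ALLOC][17-41 FREE]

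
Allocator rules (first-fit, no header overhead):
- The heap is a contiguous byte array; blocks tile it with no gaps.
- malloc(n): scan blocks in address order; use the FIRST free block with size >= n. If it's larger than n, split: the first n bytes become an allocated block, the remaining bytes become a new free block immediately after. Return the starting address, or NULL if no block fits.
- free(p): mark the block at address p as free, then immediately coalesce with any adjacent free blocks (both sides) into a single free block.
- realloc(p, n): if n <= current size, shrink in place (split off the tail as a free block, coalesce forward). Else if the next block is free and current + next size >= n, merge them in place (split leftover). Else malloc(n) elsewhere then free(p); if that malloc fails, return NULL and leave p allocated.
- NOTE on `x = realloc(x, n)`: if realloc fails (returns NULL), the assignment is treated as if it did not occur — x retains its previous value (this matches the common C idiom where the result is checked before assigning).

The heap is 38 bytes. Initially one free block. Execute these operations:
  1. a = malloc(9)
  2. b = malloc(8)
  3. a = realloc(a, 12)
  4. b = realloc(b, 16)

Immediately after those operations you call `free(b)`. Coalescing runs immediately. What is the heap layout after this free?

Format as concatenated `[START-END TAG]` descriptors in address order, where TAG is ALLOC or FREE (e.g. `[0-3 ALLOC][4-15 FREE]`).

Answer: [0-16 FREE][17-28 ALLOC][29-37 FREE]

Derivation:
Op 1: a = malloc(9) -> a = 0; heap: [0-8 ALLOC][9-37 FREE]
Op 2: b = malloc(8) -> b = 9; heap: [0-8 ALLOC][9-16 ALLOC][17-37 FREE]
Op 3: a = realloc(a, 12) -> a = 17; heap: [0-8 FREE][9-16 ALLOC][17-28 ALLOC][29-37 FREE]
Op 4: b = realloc(b, 16) -> NULL (b unchanged); heap: [0-8 FREE][9-16 ALLOC][17-28 ALLOC][29-37 FREE]
free(b): b = 9 -> block [9-16 ALLOC]; mark free, coalesce with adjacent free neighbors -> [0-16 FREE][17-28 ALLOC][29-37 FREE]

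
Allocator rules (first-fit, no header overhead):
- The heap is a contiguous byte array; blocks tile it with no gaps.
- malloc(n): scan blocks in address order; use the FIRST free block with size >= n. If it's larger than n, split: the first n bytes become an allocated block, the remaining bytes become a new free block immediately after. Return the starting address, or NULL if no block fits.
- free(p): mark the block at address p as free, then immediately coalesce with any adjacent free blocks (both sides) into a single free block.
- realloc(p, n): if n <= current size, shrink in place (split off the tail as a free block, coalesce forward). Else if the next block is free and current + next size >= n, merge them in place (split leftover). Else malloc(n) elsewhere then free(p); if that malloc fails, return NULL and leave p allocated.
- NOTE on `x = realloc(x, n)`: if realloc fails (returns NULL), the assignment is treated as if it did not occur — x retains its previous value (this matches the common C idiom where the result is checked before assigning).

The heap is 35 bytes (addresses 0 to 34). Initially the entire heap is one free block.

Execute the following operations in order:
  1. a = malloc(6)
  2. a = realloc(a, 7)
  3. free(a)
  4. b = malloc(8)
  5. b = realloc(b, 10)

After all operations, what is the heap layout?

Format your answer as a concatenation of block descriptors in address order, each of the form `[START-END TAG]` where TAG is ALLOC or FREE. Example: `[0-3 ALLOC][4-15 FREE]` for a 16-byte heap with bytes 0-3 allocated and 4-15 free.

Op 1: a = malloc(6) -> a = 0; heap: [0-5 ALLOC][6-34 FREE]
Op 2: a = realloc(a, 7) -> a = 0; heap: [0-6 ALLOC][7-34 FREE]
Op 3: free(a) -> (freed a); heap: [0-34 FREE]
Op 4: b = malloc(8) -> b = 0; heap: [0-7 ALLOC][8-34 FREE]
Op 5: b = realloc(b, 10) -> b = 0; heap: [0-9 ALLOC][10-34 FREE]

Answer: [0-9 ALLOC][10-34 FREE]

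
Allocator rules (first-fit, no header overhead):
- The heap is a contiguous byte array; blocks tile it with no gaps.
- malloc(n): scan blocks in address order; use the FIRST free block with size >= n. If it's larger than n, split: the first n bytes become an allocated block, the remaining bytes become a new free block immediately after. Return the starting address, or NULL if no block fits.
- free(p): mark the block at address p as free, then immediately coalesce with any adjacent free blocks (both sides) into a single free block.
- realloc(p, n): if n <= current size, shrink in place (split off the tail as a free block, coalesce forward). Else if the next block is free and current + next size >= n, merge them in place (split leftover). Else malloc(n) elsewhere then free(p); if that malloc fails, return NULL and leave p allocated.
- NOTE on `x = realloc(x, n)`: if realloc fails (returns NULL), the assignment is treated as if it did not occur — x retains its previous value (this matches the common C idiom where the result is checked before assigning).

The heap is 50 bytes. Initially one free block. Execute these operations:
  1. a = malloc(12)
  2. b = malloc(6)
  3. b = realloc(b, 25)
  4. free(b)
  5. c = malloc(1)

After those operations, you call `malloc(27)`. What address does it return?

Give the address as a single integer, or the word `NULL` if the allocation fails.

Answer: 13

Derivation:
Op 1: a = malloc(12) -> a = 0; heap: [0-11 ALLOC][12-49 FREE]
Op 2: b = malloc(6) -> b = 12; heap: [0-11 ALLOC][12-17 ALLOC][18-49 FREE]
Op 3: b = realloc(b, 25) -> b = 12; heap: [0-11 ALLOC][12-36 ALLOC][37-49 FREE]
Op 4: free(b) -> (freed b); heap: [0-11 ALLOC][12-49 FREE]
Op 5: c = malloc(1) -> c = 12; heap: [0-11 ALLOC][12-12 ALLOC][13-49 FREE]
malloc(27): first-fit scan over [0-11 ALLOC][12-12 ALLOC][13-49 FREE] -> 13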